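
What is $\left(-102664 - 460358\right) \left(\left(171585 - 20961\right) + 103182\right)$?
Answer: $-142898361732$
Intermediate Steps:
$\left(-102664 - 460358\right) \left(\left(171585 - 20961\right) + 103182\right) = - 563022 \left(\left(171585 - 20961\right) + 103182\right) = - 563022 \left(150624 + 103182\right) = \left(-563022\right) 253806 = -142898361732$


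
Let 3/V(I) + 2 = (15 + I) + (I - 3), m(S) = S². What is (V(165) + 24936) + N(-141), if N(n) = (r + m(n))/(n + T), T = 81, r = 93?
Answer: 8365057/340 ≈ 24603.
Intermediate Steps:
V(I) = 3/(10 + 2*I) (V(I) = 3/(-2 + ((15 + I) + (I - 3))) = 3/(-2 + ((15 + I) + (-3 + I))) = 3/(-2 + (12 + 2*I)) = 3/(10 + 2*I))
N(n) = (93 + n²)/(81 + n) (N(n) = (93 + n²)/(n + 81) = (93 + n²)/(81 + n))
(V(165) + 24936) + N(-141) = (3/(2*(5 + 165)) + 24936) + (93 + (-141)²)/(81 - 141) = ((3/2)/170 + 24936) + (93 + 19881)/(-60) = ((3/2)*(1/170) + 24936) - 1/60*19974 = (3/340 + 24936) - 3329/10 = 8478243/340 - 3329/10 = 8365057/340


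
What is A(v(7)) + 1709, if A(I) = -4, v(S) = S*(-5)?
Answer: 1705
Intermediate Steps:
v(S) = -5*S
A(v(7)) + 1709 = -4 + 1709 = 1705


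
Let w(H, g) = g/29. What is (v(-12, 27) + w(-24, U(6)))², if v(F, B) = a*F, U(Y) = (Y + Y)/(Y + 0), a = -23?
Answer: 64096036/841 ≈ 76214.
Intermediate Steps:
U(Y) = 2 (U(Y) = (2*Y)/Y = 2)
v(F, B) = -23*F
w(H, g) = g/29 (w(H, g) = g*(1/29) = g/29)
(v(-12, 27) + w(-24, U(6)))² = (-23*(-12) + (1/29)*2)² = (276 + 2/29)² = (8006/29)² = 64096036/841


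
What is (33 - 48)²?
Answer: 225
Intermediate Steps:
(33 - 48)² = (-15)² = 225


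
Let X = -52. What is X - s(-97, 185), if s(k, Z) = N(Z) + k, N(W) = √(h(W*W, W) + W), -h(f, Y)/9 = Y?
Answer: 45 - 2*I*√370 ≈ 45.0 - 38.471*I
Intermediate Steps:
h(f, Y) = -9*Y
N(W) = 2*√2*√(-W) (N(W) = √(-9*W + W) = √(-8*W) = 2*√2*√(-W))
s(k, Z) = k + 2*√2*√(-Z) (s(k, Z) = 2*√2*√(-Z) + k = k + 2*√2*√(-Z))
X - s(-97, 185) = -52 - (-97 + 2*√2*√(-1*185)) = -52 - (-97 + 2*√2*√(-185)) = -52 - (-97 + 2*√2*(I*√185)) = -52 - (-97 + 2*I*√370) = -52 + (97 - 2*I*√370) = 45 - 2*I*√370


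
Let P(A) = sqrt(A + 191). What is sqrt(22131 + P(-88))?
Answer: sqrt(22131 + sqrt(103)) ≈ 148.80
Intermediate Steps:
P(A) = sqrt(191 + A)
sqrt(22131 + P(-88)) = sqrt(22131 + sqrt(191 - 88)) = sqrt(22131 + sqrt(103))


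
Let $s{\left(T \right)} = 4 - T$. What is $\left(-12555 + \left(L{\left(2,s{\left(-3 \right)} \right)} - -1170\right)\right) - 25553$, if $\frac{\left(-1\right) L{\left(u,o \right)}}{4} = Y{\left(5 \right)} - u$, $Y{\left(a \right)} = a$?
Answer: $-36950$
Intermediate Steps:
$L{\left(u,o \right)} = -20 + 4 u$ ($L{\left(u,o \right)} = - 4 \left(5 - u\right) = -20 + 4 u$)
$\left(-12555 + \left(L{\left(2,s{\left(-3 \right)} \right)} - -1170\right)\right) - 25553 = \left(-12555 + \left(\left(-20 + 4 \cdot 2\right) - -1170\right)\right) - 25553 = \left(-12555 + \left(\left(-20 + 8\right) + 1170\right)\right) - 25553 = \left(-12555 + \left(-12 + 1170\right)\right) - 25553 = \left(-12555 + 1158\right) - 25553 = -11397 - 25553 = -36950$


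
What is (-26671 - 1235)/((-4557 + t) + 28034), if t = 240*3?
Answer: -27906/24197 ≈ -1.1533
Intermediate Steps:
t = 720
(-26671 - 1235)/((-4557 + t) + 28034) = (-26671 - 1235)/((-4557 + 720) + 28034) = -27906/(-3837 + 28034) = -27906/24197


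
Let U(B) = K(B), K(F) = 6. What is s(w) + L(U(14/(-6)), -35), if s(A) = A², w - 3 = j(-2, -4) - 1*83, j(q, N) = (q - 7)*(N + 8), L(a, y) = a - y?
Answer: 13497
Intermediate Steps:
U(B) = 6
j(q, N) = (-7 + q)*(8 + N)
w = -116 (w = 3 + ((-56 - 7*(-4) + 8*(-2) - 4*(-2)) - 1*83) = 3 + ((-56 + 28 - 16 + 8) - 83) = 3 + (-36 - 83) = 3 - 119 = -116)
s(w) + L(U(14/(-6)), -35) = (-116)² + (6 - 1*(-35)) = 13456 + (6 + 35) = 13456 + 41 = 13497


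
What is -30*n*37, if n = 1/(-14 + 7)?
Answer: 1110/7 ≈ 158.57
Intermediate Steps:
n = -⅐ (n = 1/(-7) = -⅐ ≈ -0.14286)
-30*n*37 = -30*(-⅐)*37 = (30/7)*37 = 1110/7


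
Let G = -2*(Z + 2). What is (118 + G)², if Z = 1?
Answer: 12544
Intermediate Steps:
G = -6 (G = -2*(1 + 2) = -2*3 = -6)
(118 + G)² = (118 - 6)² = 112² = 12544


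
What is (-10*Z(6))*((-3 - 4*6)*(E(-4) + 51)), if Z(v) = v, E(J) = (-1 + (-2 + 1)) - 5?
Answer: 71280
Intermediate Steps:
E(J) = -7 (E(J) = (-1 - 1) - 5 = -2 - 5 = -7)
(-10*Z(6))*((-3 - 4*6)*(E(-4) + 51)) = (-10*6)*((-3 - 4*6)*(-7 + 51)) = -60*(-3 - 24)*44 = -(-1620)*44 = -60*(-1188) = 71280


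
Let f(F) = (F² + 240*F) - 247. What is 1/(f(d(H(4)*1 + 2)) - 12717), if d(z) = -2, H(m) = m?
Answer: -1/13440 ≈ -7.4405e-5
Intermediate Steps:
f(F) = -247 + F² + 240*F
1/(f(d(H(4)*1 + 2)) - 12717) = 1/((-247 + (-2)² + 240*(-2)) - 12717) = 1/((-247 + 4 - 480) - 12717) = 1/(-723 - 12717) = 1/(-13440) = -1/13440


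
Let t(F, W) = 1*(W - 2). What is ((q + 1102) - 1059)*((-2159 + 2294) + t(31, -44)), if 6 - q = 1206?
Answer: -102973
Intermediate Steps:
q = -1200 (q = 6 - 1*1206 = 6 - 1206 = -1200)
t(F, W) = -2 + W (t(F, W) = 1*(-2 + W) = -2 + W)
((q + 1102) - 1059)*((-2159 + 2294) + t(31, -44)) = ((-1200 + 1102) - 1059)*((-2159 + 2294) + (-2 - 44)) = (-98 - 1059)*(135 - 46) = -1157*89 = -102973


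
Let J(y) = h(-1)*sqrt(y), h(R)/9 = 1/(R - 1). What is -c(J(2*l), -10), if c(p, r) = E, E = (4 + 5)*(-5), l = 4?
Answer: 45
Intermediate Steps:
h(R) = 9/(-1 + R) (h(R) = 9/(R - 1) = 9/(-1 + R))
E = -45 (E = 9*(-5) = -45)
J(y) = -9*sqrt(y)/2 (J(y) = (9/(-1 - 1))*sqrt(y) = (9/(-2))*sqrt(y) = (9*(-1/2))*sqrt(y) = -9*sqrt(y)/2)
c(p, r) = -45
-c(J(2*l), -10) = -1*(-45) = 45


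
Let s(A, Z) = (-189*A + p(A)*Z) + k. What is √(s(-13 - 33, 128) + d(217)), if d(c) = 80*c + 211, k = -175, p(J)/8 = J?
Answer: I*√21014 ≈ 144.96*I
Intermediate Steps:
p(J) = 8*J
d(c) = 211 + 80*c
s(A, Z) = -175 - 189*A + 8*A*Z (s(A, Z) = (-189*A + (8*A)*Z) - 175 = (-189*A + 8*A*Z) - 175 = -175 - 189*A + 8*A*Z)
√(s(-13 - 33, 128) + d(217)) = √((-175 - 189*(-13 - 33) + 8*(-13 - 33)*128) + (211 + 80*217)) = √((-175 - 189*(-46) + 8*(-46)*128) + (211 + 17360)) = √((-175 + 8694 - 47104) + 17571) = √(-38585 + 17571) = √(-21014) = I*√21014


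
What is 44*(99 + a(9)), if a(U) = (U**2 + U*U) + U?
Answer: 11880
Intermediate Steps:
a(U) = U + 2*U**2 (a(U) = (U**2 + U**2) + U = 2*U**2 + U = U + 2*U**2)
44*(99 + a(9)) = 44*(99 + 9*(1 + 2*9)) = 44*(99 + 9*(1 + 18)) = 44*(99 + 9*19) = 44*(99 + 171) = 44*270 = 11880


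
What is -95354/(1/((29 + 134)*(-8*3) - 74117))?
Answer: 7440377266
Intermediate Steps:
-95354/(1/((29 + 134)*(-8*3) - 74117)) = -95354/(1/(163*(-24) - 74117)) = -95354/(1/(-3912 - 74117)) = -95354/(1/(-78029)) = -95354/(-1/78029) = -95354*(-78029) = 7440377266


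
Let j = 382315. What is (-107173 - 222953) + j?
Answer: 52189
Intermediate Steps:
(-107173 - 222953) + j = (-107173 - 222953) + 382315 = -330126 + 382315 = 52189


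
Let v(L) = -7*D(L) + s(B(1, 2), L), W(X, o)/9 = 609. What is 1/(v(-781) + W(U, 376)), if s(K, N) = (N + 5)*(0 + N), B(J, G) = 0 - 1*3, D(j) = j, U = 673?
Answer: 1/617004 ≈ 1.6207e-6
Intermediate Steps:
W(X, o) = 5481 (W(X, o) = 9*609 = 5481)
B(J, G) = -3 (B(J, G) = 0 - 3 = -3)
s(K, N) = N*(5 + N) (s(K, N) = (5 + N)*N = N*(5 + N))
v(L) = -7*L + L*(5 + L)
1/(v(-781) + W(U, 376)) = 1/(-781*(-2 - 781) + 5481) = 1/(-781*(-783) + 5481) = 1/(611523 + 5481) = 1/617004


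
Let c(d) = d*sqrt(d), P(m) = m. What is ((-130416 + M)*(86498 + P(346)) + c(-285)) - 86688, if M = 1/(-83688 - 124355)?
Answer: -2356281243975900/208043 - 285*I*sqrt(285) ≈ -1.1326e+10 - 4811.4*I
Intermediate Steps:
M = -1/208043 (M = 1/(-208043) = -1/208043 ≈ -4.8067e-6)
c(d) = d**(3/2)
((-130416 + M)*(86498 + P(346)) + c(-285)) - 86688 = ((-130416 - 1/208043)*(86498 + 346) + (-285)**(3/2)) - 86688 = (-27132135889/208043*86844 - 285*I*sqrt(285)) - 86688 = (-2356263209144316/208043 - 285*I*sqrt(285)) - 86688 = -2356281243975900/208043 - 285*I*sqrt(285)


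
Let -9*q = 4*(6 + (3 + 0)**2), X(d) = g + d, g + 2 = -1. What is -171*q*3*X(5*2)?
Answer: 23940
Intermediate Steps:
g = -3 (g = -2 - 1 = -3)
X(d) = -3 + d
q = -20/3 (q = -4*(6 + (3 + 0)**2)/9 = -4*(6 + 3**2)/9 = -4*(6 + 9)/9 = -4*15/9 = -1/9*60 = -20/3 ≈ -6.6667)
-171*q*3*X(5*2) = -171*(-20/3*3)*(-3 + 5*2) = -(-3420)*(-3 + 10) = -(-3420)*7 = -171*(-140) = 23940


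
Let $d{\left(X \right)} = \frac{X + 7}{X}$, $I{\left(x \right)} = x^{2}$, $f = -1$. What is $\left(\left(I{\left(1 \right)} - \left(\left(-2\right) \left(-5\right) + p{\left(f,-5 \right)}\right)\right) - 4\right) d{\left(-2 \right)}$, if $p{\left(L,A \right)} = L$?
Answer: $30$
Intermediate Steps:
$d{\left(X \right)} = \frac{7 + X}{X}$
$\left(\left(I{\left(1 \right)} - \left(\left(-2\right) \left(-5\right) + p{\left(f,-5 \right)}\right)\right) - 4\right) d{\left(-2 \right)} = \left(\left(1^{2} - \left(\left(-2\right) \left(-5\right) - 1\right)\right) - 4\right) \frac{7 - 2}{-2} = \left(\left(1 - \left(10 - 1\right)\right) - 4\right) \left(\left(- \frac{1}{2}\right) 5\right) = \left(\left(1 - 9\right) - 4\right) \left(- \frac{5}{2}\right) = \left(-8 - 4\right) \left(- \frac{5}{2}\right) = \left(-12\right) \left(- \frac{5}{2}\right) = 30$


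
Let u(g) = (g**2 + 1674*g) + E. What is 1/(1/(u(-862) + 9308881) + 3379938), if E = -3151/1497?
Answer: 12887575538/43559206288758141 ≈ 2.9586e-7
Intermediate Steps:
E = -3151/1497 (E = -3151*1/1497 = -3151/1497 ≈ -2.1049)
u(g) = -3151/1497 + g**2 + 1674*g (u(g) = (g**2 + 1674*g) - 3151/1497 = -3151/1497 + g**2 + 1674*g)
1/(1/(u(-862) + 9308881) + 3379938) = 1/(1/((-3151/1497 + (-862)**2 + 1674*(-862)) + 9308881) + 3379938) = 1/(1/((-3151/1497 + 743044 - 1442988) + 9308881) + 3379938) = 1/(1/(-1047819319/1497 + 9308881) + 3379938) = 1/(1/(12887575538/1497) + 3379938) = 1/(1497/12887575538 + 3379938) = 1/(43559206288758141/12887575538) = 12887575538/43559206288758141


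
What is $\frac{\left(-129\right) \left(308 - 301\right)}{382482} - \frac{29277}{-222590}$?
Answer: $\frac{916410562}{7094722365} \approx 0.12917$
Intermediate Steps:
$\frac{\left(-129\right) \left(308 - 301\right)}{382482} - \frac{29277}{-222590} = \left(-129\right) 7 \cdot \frac{1}{382482} - - \frac{29277}{222590} = \left(-903\right) \frac{1}{382482} + \frac{29277}{222590} = - \frac{301}{127494} + \frac{29277}{222590} = \frac{916410562}{7094722365}$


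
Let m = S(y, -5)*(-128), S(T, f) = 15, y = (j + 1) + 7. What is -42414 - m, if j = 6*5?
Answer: -40494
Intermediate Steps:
j = 30
y = 38 (y = (30 + 1) + 7 = 31 + 7 = 38)
m = -1920 (m = 15*(-128) = -1920)
-42414 - m = -42414 - 1*(-1920) = -42414 + 1920 = -40494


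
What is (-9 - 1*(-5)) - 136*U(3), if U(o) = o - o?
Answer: -4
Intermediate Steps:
U(o) = 0
(-9 - 1*(-5)) - 136*U(3) = (-9 - 1*(-5)) - 136*0 = (-9 + 5) + 0 = -4 + 0 = -4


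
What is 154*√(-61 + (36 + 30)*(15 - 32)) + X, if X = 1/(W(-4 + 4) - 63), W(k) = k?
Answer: -1/63 + 2002*I*√7 ≈ -0.015873 + 5296.8*I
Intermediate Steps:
X = -1/63 (X = 1/((-4 + 4) - 63) = 1/(0 - 63) = 1/(-63) = -1/63 ≈ -0.015873)
154*√(-61 + (36 + 30)*(15 - 32)) + X = 154*√(-61 + (36 + 30)*(15 - 32)) - 1/63 = 154*√(-61 + 66*(-17)) - 1/63 = 154*√(-61 - 1122) - 1/63 = 154*√(-1183) - 1/63 = 154*(13*I*√7) - 1/63 = 2002*I*√7 - 1/63 = -1/63 + 2002*I*√7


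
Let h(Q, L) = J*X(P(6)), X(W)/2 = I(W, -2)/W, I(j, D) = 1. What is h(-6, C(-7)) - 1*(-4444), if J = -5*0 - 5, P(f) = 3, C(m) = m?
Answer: 13322/3 ≈ 4440.7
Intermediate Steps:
J = -5 (J = 0 - 5 = -5)
X(W) = 2/W (X(W) = 2*(1/W) = 2/W)
h(Q, L) = -10/3
h(-6, C(-7)) - 1*(-4444) = -10/3 - 1*(-4444) = -10/3 + 4444 = 13322/3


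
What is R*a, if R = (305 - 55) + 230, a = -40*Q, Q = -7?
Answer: 134400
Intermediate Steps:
a = 280 (a = -40*(-7) = 280)
R = 480 (R = 250 + 230 = 480)
R*a = 480*280 = 134400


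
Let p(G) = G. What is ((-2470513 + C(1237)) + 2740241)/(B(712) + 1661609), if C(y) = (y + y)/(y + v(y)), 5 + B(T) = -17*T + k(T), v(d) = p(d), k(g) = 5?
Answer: 269729/1649505 ≈ 0.16352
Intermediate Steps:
v(d) = d
B(T) = -17*T (B(T) = -5 + (-17*T + 5) = -5 + (5 - 17*T) = -17*T)
C(y) = 1 (C(y) = (y + y)/(y + y) = (2*y)/((2*y)) = (2*y)*(1/(2*y)) = 1)
((-2470513 + C(1237)) + 2740241)/(B(712) + 1661609) = ((-2470513 + 1) + 2740241)/(-17*712 + 1661609) = (-2470512 + 2740241)/(-12104 + 1661609) = 269729/1649505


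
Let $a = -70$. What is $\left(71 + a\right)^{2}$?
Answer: $1$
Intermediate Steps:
$\left(71 + a\right)^{2} = \left(71 - 70\right)^{2} = 1^{2} = 1$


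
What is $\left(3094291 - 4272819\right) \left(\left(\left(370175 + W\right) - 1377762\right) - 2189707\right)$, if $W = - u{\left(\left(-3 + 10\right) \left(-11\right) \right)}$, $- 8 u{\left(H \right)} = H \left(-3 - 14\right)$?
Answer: $3767907666588$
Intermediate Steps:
$u{\left(H \right)} = \frac{17 H}{8}$ ($u{\left(H \right)} = - \frac{H \left(-3 - 14\right)}{8} = - \frac{H \left(-17\right)}{8} = - \frac{\left(-17\right) H}{8} = \frac{17 H}{8}$)
$W = \frac{1309}{8}$ ($W = - \frac{17 \left(-3 + 10\right) \left(-11\right)}{8} = - \frac{17 \cdot 7 \left(-11\right)}{8} = - \frac{17 \left(-77\right)}{8} = \left(-1\right) \left(- \frac{1309}{8}\right) = \frac{1309}{8} \approx 163.63$)
$\left(3094291 - 4272819\right) \left(\left(\left(370175 + W\right) - 1377762\right) - 2189707\right) = \left(3094291 - 4272819\right) \left(\left(\left(370175 + \frac{1309}{8}\right) - 1377762\right) - 2189707\right) = - 1178528 \left(\left(\frac{2962709}{8} - 1377762\right) - 2189707\right) = - 1178528 \left(- \frac{8059387}{8} - 2189707\right) = \left(-1178528\right) \left(- \frac{25577043}{8}\right) = 3767907666588$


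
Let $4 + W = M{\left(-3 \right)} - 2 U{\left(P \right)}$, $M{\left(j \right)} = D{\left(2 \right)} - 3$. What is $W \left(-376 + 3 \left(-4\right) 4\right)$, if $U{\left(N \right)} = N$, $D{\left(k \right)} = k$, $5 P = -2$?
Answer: $\frac{8904}{5} \approx 1780.8$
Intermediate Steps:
$P = - \frac{2}{5}$ ($P = \frac{1}{5} \left(-2\right) = - \frac{2}{5} \approx -0.4$)
$M{\left(j \right)} = -1$ ($M{\left(j \right)} = 2 - 3 = -1$)
$W = - \frac{21}{5}$ ($W = -4 - \frac{1}{5} = - \frac{21}{5} \approx -4.2$)
$W \left(-376 + 3 \left(-4\right) 4\right) = - \frac{21 \left(-376 + 3 \left(-4\right) 4\right)}{5} = - \frac{21 \left(-376 - 48\right)}{5} = \left(- \frac{21}{5}\right) \left(-424\right) = \frac{8904}{5}$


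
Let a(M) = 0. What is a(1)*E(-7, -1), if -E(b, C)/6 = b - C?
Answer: 0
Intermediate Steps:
E(b, C) = -6*b + 6*C (E(b, C) = -6*(b - C) = -6*b + 6*C)
a(1)*E(-7, -1) = 0*(-6*(-7) + 6*(-1)) = 0*(42 - 6) = 0*36 = 0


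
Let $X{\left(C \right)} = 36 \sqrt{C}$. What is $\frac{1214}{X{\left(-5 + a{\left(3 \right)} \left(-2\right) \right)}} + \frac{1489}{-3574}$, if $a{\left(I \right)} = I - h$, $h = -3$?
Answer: $- \frac{1489}{3574} - \frac{607 i \sqrt{17}}{306} \approx -0.41662 - 8.1788 i$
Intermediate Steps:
$a{\left(I \right)} = 3 + I$ ($a{\left(I \right)} = I - -3 = I + 3 = 3 + I$)
$\frac{1214}{X{\left(-5 + a{\left(3 \right)} \left(-2\right) \right)}} + \frac{1489}{-3574} = \frac{1214}{36 \sqrt{-5 + \left(3 + 3\right) \left(-2\right)}} + \frac{1489}{-3574} = \frac{1214}{36 \sqrt{-5 + 6 \left(-2\right)}} + 1489 \left(- \frac{1}{3574}\right) = \frac{1214}{36 \sqrt{-5 - 12}} - \frac{1489}{3574} = \frac{1214}{36 \sqrt{-17}} - \frac{1489}{3574} = \frac{1214}{36 i \sqrt{17}} - \frac{1489}{3574} = 1214 \left(- \frac{i \sqrt{17}}{612}\right) - \frac{1489}{3574} = - \frac{607 i \sqrt{17}}{306} - \frac{1489}{3574} = - \frac{1489}{3574} - \frac{607 i \sqrt{17}}{306}$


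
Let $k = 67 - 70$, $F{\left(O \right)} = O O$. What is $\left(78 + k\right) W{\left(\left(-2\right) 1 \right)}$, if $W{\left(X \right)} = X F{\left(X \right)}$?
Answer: $-600$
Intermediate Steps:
$F{\left(O \right)} = O^{2}$
$W{\left(X \right)} = X^{3}$ ($W{\left(X \right)} = X X^{2} = X^{3}$)
$k = -3$
$\left(78 + k\right) W{\left(\left(-2\right) 1 \right)} = \left(78 - 3\right) \left(\left(-2\right) 1\right)^{3} = 75 \left(-2\right)^{3} = 75 \left(-8\right) = -600$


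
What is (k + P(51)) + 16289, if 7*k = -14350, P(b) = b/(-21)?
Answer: 99656/7 ≈ 14237.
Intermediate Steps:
P(b) = -b/21 (P(b) = b*(-1/21) = -b/21)
k = -2050 (k = (⅐)*(-14350) = -2050)
(k + P(51)) + 16289 = (-2050 - 1/21*51) + 16289 = (-2050 - 17/7) + 16289 = -14367/7 + 16289 = 99656/7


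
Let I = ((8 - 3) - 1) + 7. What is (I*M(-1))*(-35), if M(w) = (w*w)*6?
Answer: -2310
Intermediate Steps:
M(w) = 6*w² (M(w) = w²*6 = 6*w²)
I = 11 (I = (5 - 1) + 7 = 4 + 7 = 11)
(I*M(-1))*(-35) = (11*(6*(-1)²))*(-35) = (11*(6*1))*(-35) = (11*6)*(-35) = 66*(-35) = -2310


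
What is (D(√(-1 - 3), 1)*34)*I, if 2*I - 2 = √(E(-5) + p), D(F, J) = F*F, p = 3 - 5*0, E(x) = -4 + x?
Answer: -136 - 68*I*√6 ≈ -136.0 - 166.57*I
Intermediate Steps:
p = 3 (p = 3 + 0 = 3)
D(F, J) = F²
I = 1 + I*√6/2 (I = 1 + √((-4 - 5) + 3)/2 = 1 + √(-9 + 3)/2 = 1 + √(-6)/2 = 1 + (I*√6)/2 = 1 + I*√6/2 ≈ 1.0 + 1.2247*I)
(D(√(-1 - 3), 1)*34)*I = ((√(-1 - 3))²*34)*(1 + I*√6/2) = ((√(-4))²*34)*(1 + I*√6/2) = ((2*I)²*34)*(1 + I*√6/2) = (-4*34)*(1 + I*√6/2) = -136*(1 + I*√6/2) = -136 - 68*I*√6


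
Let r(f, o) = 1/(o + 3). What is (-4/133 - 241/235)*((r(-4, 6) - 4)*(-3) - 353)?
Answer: 33784832/93765 ≈ 360.31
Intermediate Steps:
r(f, o) = 1/(3 + o)
(-4/133 - 241/235)*((r(-4, 6) - 4)*(-3) - 353) = (-4/133 - 241/235)*((1/(3 + 6) - 4)*(-3) - 353) = (-4*1/133 - 241*1/235)*((1/9 - 4)*(-3) - 353) = (-4/133 - 241/235)*((⅑ - 4)*(-3) - 353) = -32993*(-35/9*(-3) - 353)/31255 = -32993*(35/3 - 353)/31255 = -32993/31255*(-1024/3) = 33784832/93765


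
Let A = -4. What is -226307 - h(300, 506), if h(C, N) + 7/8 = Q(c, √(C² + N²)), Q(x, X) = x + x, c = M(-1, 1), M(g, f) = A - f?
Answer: -1810369/8 ≈ -2.2630e+5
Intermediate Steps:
M(g, f) = -4 - f
c = -5 (c = -4 - 1*1 = -4 - 1 = -5)
Q(x, X) = 2*x
h(C, N) = -87/8 (h(C, N) = -7/8 + 2*(-5) = -7/8 - 10 = -87/8)
-226307 - h(300, 506) = -226307 - 1*(-87/8) = -226307 + 87/8 = -1810369/8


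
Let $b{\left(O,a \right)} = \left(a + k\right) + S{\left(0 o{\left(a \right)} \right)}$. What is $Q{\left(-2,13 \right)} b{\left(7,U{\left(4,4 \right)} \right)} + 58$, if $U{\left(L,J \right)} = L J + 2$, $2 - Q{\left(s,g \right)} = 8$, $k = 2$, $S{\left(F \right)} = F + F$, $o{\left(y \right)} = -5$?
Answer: $-62$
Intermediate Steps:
$S{\left(F \right)} = 2 F$
$Q{\left(s,g \right)} = -6$ ($Q{\left(s,g \right)} = 2 - 8 = -6$)
$U{\left(L,J \right)} = 2 + J L$ ($U{\left(L,J \right)} = J L + 2 = 2 + J L$)
$b{\left(O,a \right)} = 2 + a$ ($b{\left(O,a \right)} = \left(a + 2\right) + 2 \cdot 0 \left(-5\right) = \left(2 + a\right) + 2 \cdot 0 = \left(2 + a\right) + 0 = 2 + a$)
$Q{\left(-2,13 \right)} b{\left(7,U{\left(4,4 \right)} \right)} + 58 = - 6 \left(2 + \left(2 + 4 \cdot 4\right)\right) + 58 = - 6 \left(2 + \left(2 + 16\right)\right) + 58 = - 6 \left(2 + 18\right) + 58 = \left(-6\right) 20 + 58 = -120 + 58 = -62$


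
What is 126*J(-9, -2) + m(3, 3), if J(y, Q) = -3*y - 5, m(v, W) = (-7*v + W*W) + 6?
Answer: 2766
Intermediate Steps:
m(v, W) = 6 + W² - 7*v (m(v, W) = (-7*v + W²) + 6 = (W² - 7*v) + 6 = 6 + W² - 7*v)
J(y, Q) = -5 - 3*y
126*J(-9, -2) + m(3, 3) = 126*(-5 - 3*(-9)) + (6 + 3² - 7*3) = 126*(-5 + 27) + (6 + 9 - 21) = 126*22 - 6 = 2772 - 6 = 2766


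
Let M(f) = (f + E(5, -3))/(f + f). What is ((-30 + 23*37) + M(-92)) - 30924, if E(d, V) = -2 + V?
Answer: -5538855/184 ≈ -30102.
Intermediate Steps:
M(f) = (-5 + f)/(2*f) (M(f) = (f + (-2 - 3))/(f + f) = (f - 5)/((2*f)) = (-5 + f)*(1/(2*f)) = (-5 + f)/(2*f))
((-30 + 23*37) + M(-92)) - 30924 = ((-30 + 23*37) + (½)*(-5 - 92)/(-92)) - 30924 = ((-30 + 851) + (½)*(-1/92)*(-97)) - 30924 = (821 + 97/184) - 30924 = 151161/184 - 30924 = -5538855/184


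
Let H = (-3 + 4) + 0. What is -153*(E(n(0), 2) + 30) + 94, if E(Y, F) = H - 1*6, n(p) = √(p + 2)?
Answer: -3731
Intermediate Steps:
n(p) = √(2 + p)
H = 1 (H = 1 + 0 = 1)
E(Y, F) = -5 (E(Y, F) = 1 - 1*6 = 1 - 6 = -5)
-153*(E(n(0), 2) + 30) + 94 = -153*(-5 + 30) + 94 = -153*25 + 94 = -3825 + 94 = -3731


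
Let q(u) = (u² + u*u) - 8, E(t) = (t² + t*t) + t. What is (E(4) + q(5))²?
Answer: 6084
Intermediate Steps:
E(t) = t + 2*t² (E(t) = (t² + t²) + t = 2*t² + t = t + 2*t²)
q(u) = -8 + 2*u² (q(u) = (u² + u²) - 8 = 2*u² - 8 = -8 + 2*u²)
(E(4) + q(5))² = (4*(1 + 2*4) + (-8 + 2*5²))² = (4*(1 + 8) + (-8 + 2*25))² = (4*9 + (-8 + 50))² = (36 + 42)² = 78² = 6084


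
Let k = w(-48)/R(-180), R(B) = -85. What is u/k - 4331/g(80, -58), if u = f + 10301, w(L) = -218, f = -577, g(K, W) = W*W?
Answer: 1389768201/366676 ≈ 3790.2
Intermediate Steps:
g(K, W) = W²
u = 9724 (u = -577 + 10301 = 9724)
k = 218/85 (k = -218/(-85) = -218*(-1/85) = 218/85 ≈ 2.5647)
u/k - 4331/g(80, -58) = 9724/(218/85) - 4331/((-58)²) = 9724*(85/218) - 4331/3364 = 413270/109 - 4331*1/3364 = 413270/109 - 4331/3364 = 1389768201/366676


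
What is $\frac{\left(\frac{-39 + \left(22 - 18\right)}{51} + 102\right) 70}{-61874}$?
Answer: $- \frac{180845}{1577787} \approx -0.11462$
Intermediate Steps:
$\frac{\left(\frac{-39 + \left(22 - 18\right)}{51} + 102\right) 70}{-61874} = \left(\left(-39 + \left(22 - 18\right)\right) \frac{1}{51} + 102\right) 70 \left(- \frac{1}{61874}\right) = \left(\left(-39 + 4\right) \frac{1}{51} + 102\right) 70 \left(- \frac{1}{61874}\right) = \left(\left(-35\right) \frac{1}{51} + 102\right) 70 \left(- \frac{1}{61874}\right) = \left(- \frac{35}{51} + 102\right) 70 \left(- \frac{1}{61874}\right) = \frac{5167}{51} \cdot 70 \left(- \frac{1}{61874}\right) = \frac{361690}{51} \left(- \frac{1}{61874}\right) = - \frac{180845}{1577787}$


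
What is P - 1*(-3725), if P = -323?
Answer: 3402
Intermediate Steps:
P - 1*(-3725) = -323 - 1*(-3725) = -323 + 3725 = 3402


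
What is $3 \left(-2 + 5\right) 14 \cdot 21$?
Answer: $2646$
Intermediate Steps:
$3 \left(-2 + 5\right) 14 \cdot 21 = 3 \cdot 3 \cdot 14 \cdot 21 = 9 \cdot 14 \cdot 21 = 126 \cdot 21 = 2646$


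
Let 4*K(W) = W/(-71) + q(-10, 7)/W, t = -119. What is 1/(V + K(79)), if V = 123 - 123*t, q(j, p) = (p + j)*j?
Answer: 22436/331151249 ≈ 6.7752e-5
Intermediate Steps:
q(j, p) = j*(j + p) (q(j, p) = (j + p)*j = j*(j + p))
K(W) = -W/284 + 15/(2*W) (K(W) = (W/(-71) + (-10*(-10 + 7))/W)/4 = (W*(-1/71) + (-10*(-3))/W)/4 = (-W/71 + 30/W)/4 = (30/W - W/71)/4 = -W/284 + 15/(2*W))
V = 14760 (V = 123 - 123*(-119) = 123 + 14637 = 14760)
1/(V + K(79)) = 1/(14760 + (1/284)*(2130 - 1*79²)/79) = 1/(14760 + (1/284)*(1/79)*(2130 - 1*6241)) = 1/(14760 + (1/284)*(1/79)*(2130 - 6241)) = 1/(14760 + (1/284)*(1/79)*(-4111)) = 1/(14760 - 4111/22436) = 1/(331151249/22436) = 22436/331151249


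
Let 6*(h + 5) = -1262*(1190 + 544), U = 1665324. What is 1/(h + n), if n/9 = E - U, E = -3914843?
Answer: -1/50586226 ≈ -1.9768e-8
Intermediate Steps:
n = -50221503 (n = 9*(-3914843 - 1*1665324) = 9*(-3914843 - 1665324) = 9*(-5580167) = -50221503)
h = -364723 (h = -5 + (-1262*(1190 + 544))/6 = -5 + (-1262*1734)/6 = -5 + (⅙)*(-2188308) = -5 - 364718 = -364723)
1/(h + n) = 1/(-364723 - 50221503) = 1/(-50586226) = -1/50586226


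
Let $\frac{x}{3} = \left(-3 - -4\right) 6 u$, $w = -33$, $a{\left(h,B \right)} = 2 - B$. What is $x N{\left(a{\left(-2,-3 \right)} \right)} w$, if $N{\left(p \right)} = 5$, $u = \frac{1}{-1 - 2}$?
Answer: $990$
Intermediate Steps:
$u = - \frac{1}{3}$ ($u = \frac{1}{-3} = - \frac{1}{3} \approx -0.33333$)
$x = -6$ ($x = 3 \left(-3 - -4\right) 6 \left(- \frac{1}{3}\right) = 3 \left(-3 + 4\right) 6 \left(- \frac{1}{3}\right) = 3 \cdot 1 \cdot 6 \left(- \frac{1}{3}\right) = 3 \cdot 6 \left(- \frac{1}{3}\right) = 3 \left(-2\right) = -6$)
$x N{\left(a{\left(-2,-3 \right)} \right)} w = \left(-6\right) 5 \left(-33\right) = \left(-30\right) \left(-33\right) = 990$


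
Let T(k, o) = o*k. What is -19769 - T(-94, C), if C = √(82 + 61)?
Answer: -19769 + 94*√143 ≈ -18645.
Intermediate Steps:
C = √143 ≈ 11.958
T(k, o) = k*o
-19769 - T(-94, C) = -19769 - (-94)*√143 = -19769 + 94*√143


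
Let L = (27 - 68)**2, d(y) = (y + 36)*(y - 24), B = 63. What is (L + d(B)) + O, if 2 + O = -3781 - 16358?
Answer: -14599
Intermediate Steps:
d(y) = (-24 + y)*(36 + y) (d(y) = (36 + y)*(-24 + y) = (-24 + y)*(36 + y))
O = -20141 (O = -2 + (-3781 - 16358) = -2 - 20139 = -20141)
L = 1681 (L = (-41)**2 = 1681)
(L + d(B)) + O = (1681 + (-864 + 63**2 + 12*63)) - 20141 = (1681 + (-864 + 3969 + 756)) - 20141 = (1681 + 3861) - 20141 = 5542 - 20141 = -14599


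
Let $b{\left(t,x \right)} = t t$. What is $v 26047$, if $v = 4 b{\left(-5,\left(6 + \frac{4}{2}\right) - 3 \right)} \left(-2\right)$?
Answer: $-5209400$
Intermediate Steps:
$b{\left(t,x \right)} = t^{2}$
$v = -200$ ($v = 4 \left(-5\right)^{2} \left(-2\right) = 4 \cdot 25 \left(-2\right) = 100 \left(-2\right) = -200$)
$v 26047 = \left(-200\right) 26047 = -5209400$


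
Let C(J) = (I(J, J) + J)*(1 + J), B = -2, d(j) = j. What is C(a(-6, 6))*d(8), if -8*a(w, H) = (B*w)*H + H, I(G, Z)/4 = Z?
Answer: 6825/2 ≈ 3412.5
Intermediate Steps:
I(G, Z) = 4*Z
a(w, H) = -H/8 + H*w/4 (a(w, H) = -((-2*w)*H + H)/8 = -(-2*H*w + H)/8 = -(H - 2*H*w)/8 = -H/8 + H*w/4)
C(J) = 5*J*(1 + J) (C(J) = (4*J + J)*(1 + J) = (5*J)*(1 + J) = 5*J*(1 + J))
C(a(-6, 6))*d(8) = (5*((1/8)*6*(-1 + 2*(-6)))*(1 + (1/8)*6*(-1 + 2*(-6))))*8 = (5*((1/8)*6*(-1 - 12))*(1 + (1/8)*6*(-1 - 12)))*8 = (5*((1/8)*6*(-13))*(1 + (1/8)*6*(-13)))*8 = (5*(-39/4)*(1 - 39/4))*8 = (5*(-39/4)*(-35/4))*8 = (6825/16)*8 = 6825/2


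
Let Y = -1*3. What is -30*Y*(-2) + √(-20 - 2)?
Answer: -180 + I*√22 ≈ -180.0 + 4.6904*I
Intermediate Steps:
Y = -3
-30*Y*(-2) + √(-20 - 2) = -(-90)*(-2) + √(-20 - 2) = -30*6 + √(-22) = -180 + I*√22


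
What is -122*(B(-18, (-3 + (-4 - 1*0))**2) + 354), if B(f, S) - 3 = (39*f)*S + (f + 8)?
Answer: 4154222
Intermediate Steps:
B(f, S) = 11 + f + 39*S*f (B(f, S) = 3 + ((39*f)*S + (f + 8)) = 3 + (39*S*f + (8 + f)) = 3 + (8 + f + 39*S*f) = 11 + f + 39*S*f)
-122*(B(-18, (-3 + (-4 - 1*0))**2) + 354) = -122*((11 - 18 + 39*(-3 + (-4 - 1*0))**2*(-18)) + 354) = -122*((11 - 18 + 39*(-3 + (-4 + 0))**2*(-18)) + 354) = -122*((11 - 18 + 39*(-3 - 4)**2*(-18)) + 354) = -122*((11 - 18 + 39*(-7)**2*(-18)) + 354) = -122*((11 - 18 + 39*49*(-18)) + 354) = -122*((11 - 18 - 34398) + 354) = -122*(-34405 + 354) = -122*(-34051) = 4154222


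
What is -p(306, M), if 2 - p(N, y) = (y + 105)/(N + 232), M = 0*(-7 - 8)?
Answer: -971/538 ≈ -1.8048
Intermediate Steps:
M = 0 (M = 0*(-15) = 0)
p(N, y) = 2 - (105 + y)/(232 + N) (p(N, y) = 2 - (y + 105)/(N + 232) = 2 - (105 + y)/(232 + N))
-p(306, M) = -(359 - 1*0 + 2*306)/(232 + 306) = -(359 + 0 + 612)/538 = -971/538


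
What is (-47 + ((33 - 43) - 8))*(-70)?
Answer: 4550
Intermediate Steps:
(-47 + ((33 - 43) - 8))*(-70) = (-47 + (-10 - 8))*(-70) = (-47 - 18)*(-70) = -65*(-70) = 4550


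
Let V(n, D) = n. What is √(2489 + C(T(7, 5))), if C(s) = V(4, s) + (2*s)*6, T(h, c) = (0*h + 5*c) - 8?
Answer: √2697 ≈ 51.933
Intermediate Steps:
T(h, c) = -8 + 5*c (T(h, c) = (0 + 5*c) - 8 = 5*c - 8 = -8 + 5*c)
C(s) = 4 + 12*s (C(s) = 4 + (2*s)*6 = 4 + 12*s)
√(2489 + C(T(7, 5))) = √(2489 + (4 + 12*(-8 + 5*5))) = √(2489 + (4 + 12*(-8 + 25))) = √(2489 + (4 + 12*17)) = √(2489 + (4 + 204)) = √(2489 + 208) = √2697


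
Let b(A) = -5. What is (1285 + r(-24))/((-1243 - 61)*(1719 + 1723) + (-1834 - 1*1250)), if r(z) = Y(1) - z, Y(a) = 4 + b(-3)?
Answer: -327/1122863 ≈ -0.00029122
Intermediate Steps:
Y(a) = -1 (Y(a) = 4 - 5 = -1)
r(z) = -1 - z
(1285 + r(-24))/((-1243 - 61)*(1719 + 1723) + (-1834 - 1*1250)) = (1285 + (-1 - 1*(-24)))/((-1243 - 61)*(1719 + 1723) + (-1834 - 1*1250)) = (1285 + (-1 + 24))/(-1304*3442 + (-1834 - 1250)) = (1285 + 23)/(-4488368 - 3084) = 1308/(-4491452) = 1308*(-1/4491452) = -327/1122863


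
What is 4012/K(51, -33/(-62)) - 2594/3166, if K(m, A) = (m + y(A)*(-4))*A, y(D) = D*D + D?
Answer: 94110376249/599129091 ≈ 157.08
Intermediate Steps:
y(D) = D + D**2 (y(D) = D**2 + D = D + D**2)
K(m, A) = A*(m - 4*A*(1 + A)) (K(m, A) = (m + (A*(1 + A))*(-4))*A = (m - 4*A*(1 + A))*A = A*(m - 4*A*(1 + A)))
4012/K(51, -33/(-62)) - 2594/3166 = 4012/((-(-33/(-62))*(-1*51 + 4*(-33/(-62))*(1 - 33/(-62))))) - 2594/3166 = 4012/((-(-33*(-1/62))*(-51 + 4*(-33*(-1/62))*(1 - 33*(-1/62))))) - 2594*1/3166 = 4012/((-1*33/62*(-51 + 4*(33/62)*(1 + 33/62)))) - 1297/1583 = 4012/((-1*33/62*(-51 + 4*(33/62)*(95/62)))) - 1297/1583 = 4012/((-1*33/62*(-51 + 3135/961))) - 1297/1583 = 4012/((-1*33/62*(-45876/961))) - 1297/1583 = 4012/(756954/29791) - 1297/1583 = 4012*(29791/756954) - 1297/1583 = 59760746/378477 - 1297/1583 = 94110376249/599129091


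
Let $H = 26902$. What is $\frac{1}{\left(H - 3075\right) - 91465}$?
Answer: $- \frac{1}{67638} \approx -1.4785 \cdot 10^{-5}$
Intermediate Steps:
$\frac{1}{\left(H - 3075\right) - 91465} = \frac{1}{\left(26902 - 3075\right) - 91465} = \frac{1}{23827 - 91465} = \frac{1}{-67638} = - \frac{1}{67638}$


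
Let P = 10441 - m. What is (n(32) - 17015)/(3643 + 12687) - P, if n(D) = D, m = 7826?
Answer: -42719933/16330 ≈ -2616.0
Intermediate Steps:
P = 2615 (P = 10441 - 1*7826 = 10441 - 7826 = 2615)
(n(32) - 17015)/(3643 + 12687) - P = (32 - 17015)/(3643 + 12687) - 1*2615 = -16983/16330 - 2615 = -42719933/16330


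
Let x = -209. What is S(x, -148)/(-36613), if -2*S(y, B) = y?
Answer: -11/3854 ≈ -0.0028542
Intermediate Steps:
S(y, B) = -y/2
S(x, -148)/(-36613) = -½*(-209)/(-36613) = (209/2)*(-1/36613) = -11/3854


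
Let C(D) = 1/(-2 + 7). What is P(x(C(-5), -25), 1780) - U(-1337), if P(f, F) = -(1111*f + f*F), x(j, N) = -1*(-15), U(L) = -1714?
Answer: -41651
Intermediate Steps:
C(D) = ⅕ (C(D) = 1/5 = ⅕)
x(j, N) = 15
P(f, F) = -1111*f - F*f (P(f, F) = -(1111*f + F*f) = -1111*f - F*f)
P(x(C(-5), -25), 1780) - U(-1337) = -1*15*(1111 + 1780) - 1*(-1714) = -1*15*2891 + 1714 = -43365 + 1714 = -41651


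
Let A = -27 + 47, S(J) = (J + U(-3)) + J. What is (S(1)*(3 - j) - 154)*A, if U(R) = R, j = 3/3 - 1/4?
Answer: -3125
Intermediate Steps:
j = ¾ (j = 3*(⅓) - 1*¼ = 1 - ¼ = ¾ ≈ 0.75000)
S(J) = -3 + 2*J (S(J) = (J - 3) + J = (-3 + J) + J = -3 + 2*J)
A = 20
(S(1)*(3 - j) - 154)*A = ((-3 + 2*1)*(3 - 1*¾) - 154)*20 = ((-3 + 2)*(3 - ¾) - 154)*20 = (-1*9/4 - 154)*20 = (-9/4 - 154)*20 = -625/4*20 = -3125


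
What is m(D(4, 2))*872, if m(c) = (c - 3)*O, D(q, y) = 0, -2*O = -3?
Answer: -3924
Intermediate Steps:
O = 3/2 (O = -1/2*(-3) = 3/2 ≈ 1.5000)
m(c) = -9/2 + 3*c/2 (m(c) = (c - 3)*(3/2) = (-3 + c)*(3/2) = -9/2 + 3*c/2)
m(D(4, 2))*872 = (-9/2 + (3/2)*0)*872 = (-9/2 + 0)*872 = -9/2*872 = -3924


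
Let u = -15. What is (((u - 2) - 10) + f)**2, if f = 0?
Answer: 729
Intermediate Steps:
(((u - 2) - 10) + f)**2 = (((-15 - 2) - 10) + 0)**2 = ((-17 - 10) + 0)**2 = (-27 + 0)**2 = (-27)**2 = 729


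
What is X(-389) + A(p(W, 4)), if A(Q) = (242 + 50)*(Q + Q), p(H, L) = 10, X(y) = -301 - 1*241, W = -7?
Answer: 5298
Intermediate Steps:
X(y) = -542 (X(y) = -301 - 241 = -542)
A(Q) = 584*Q (A(Q) = 292*(2*Q) = 584*Q)
X(-389) + A(p(W, 4)) = -542 + 584*10 = -542 + 5840 = 5298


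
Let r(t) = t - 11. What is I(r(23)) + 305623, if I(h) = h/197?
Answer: 60207743/197 ≈ 3.0562e+5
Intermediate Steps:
r(t) = -11 + t
I(h) = h/197 (I(h) = h*(1/197) = h/197)
I(r(23)) + 305623 = (-11 + 23)/197 + 305623 = (1/197)*12 + 305623 = 12/197 + 305623 = 60207743/197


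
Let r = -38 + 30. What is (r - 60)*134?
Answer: -9112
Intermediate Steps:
r = -8
(r - 60)*134 = (-8 - 60)*134 = -68*134 = -9112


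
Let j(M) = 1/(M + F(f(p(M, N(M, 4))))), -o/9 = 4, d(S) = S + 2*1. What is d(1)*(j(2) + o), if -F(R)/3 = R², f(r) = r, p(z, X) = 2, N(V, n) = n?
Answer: -1083/10 ≈ -108.30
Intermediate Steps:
d(S) = 2 + S (d(S) = S + 2 = 2 + S)
o = -36 (o = -9*4 = -36)
F(R) = -3*R²
j(M) = 1/(-12 + M) (j(M) = 1/(M - 3*2²) = 1/(M - 3*4) = 1/(M - 12) = 1/(-12 + M))
d(1)*(j(2) + o) = (2 + 1)*(1/(-12 + 2) - 36) = 3*(1/(-10) - 36) = 3*(-⅒ - 36) = 3*(-361/10) = -1083/10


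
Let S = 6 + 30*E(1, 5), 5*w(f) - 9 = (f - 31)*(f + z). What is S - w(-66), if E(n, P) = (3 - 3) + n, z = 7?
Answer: -5552/5 ≈ -1110.4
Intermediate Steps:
E(n, P) = n (E(n, P) = 0 + n = n)
w(f) = 9/5 + (-31 + f)*(7 + f)/5 (w(f) = 9/5 + ((f - 31)*(f + 7))/5 = 9/5 + ((-31 + f)*(7 + f))/5 = 9/5 + (-31 + f)*(7 + f)/5)
S = 36 (S = 6 + 30*1 = 6 + 30 = 36)
S - w(-66) = 36 - (-208/5 - 24/5*(-66) + (⅕)*(-66)²) = 36 - (-208/5 + 1584/5 + (⅕)*4356) = 36 - (-208/5 + 1584/5 + 4356/5) = 36 - 1*5732/5 = 36 - 5732/5 = -5552/5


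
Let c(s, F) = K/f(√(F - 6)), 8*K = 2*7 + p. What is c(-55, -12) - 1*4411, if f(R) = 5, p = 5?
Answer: -176421/40 ≈ -4410.5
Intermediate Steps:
K = 19/8 (K = (2*7 + 5)/8 = (14 + 5)/8 = (⅛)*19 = 19/8 ≈ 2.3750)
c(s, F) = 19/40 (c(s, F) = (19/8)/5 = (19/8)*(⅕) = 19/40)
c(-55, -12) - 1*4411 = 19/40 - 1*4411 = 19/40 - 4411 = -176421/40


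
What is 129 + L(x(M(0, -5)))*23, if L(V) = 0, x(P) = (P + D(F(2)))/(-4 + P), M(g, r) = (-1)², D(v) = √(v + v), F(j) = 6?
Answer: 129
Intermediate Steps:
D(v) = √2*√v (D(v) = √(2*v) = √2*√v)
M(g, r) = 1
x(P) = (P + 2*√3)/(-4 + P) (x(P) = (P + √2*√6)/(-4 + P) = (P + 2*√3)/(-4 + P))
129 + L(x(M(0, -5)))*23 = 129 + 0*23 = 129 + 0 = 129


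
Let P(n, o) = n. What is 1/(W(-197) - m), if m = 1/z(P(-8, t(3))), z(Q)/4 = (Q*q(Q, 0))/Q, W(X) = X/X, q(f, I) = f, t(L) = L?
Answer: 32/33 ≈ 0.96970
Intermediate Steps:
W(X) = 1
z(Q) = 4*Q (z(Q) = 4*((Q*Q)/Q) = 4*(Q²/Q) = 4*Q)
m = -1/32 (m = 1/(4*(-8)) = 1/(-32) = -1/32 ≈ -0.031250)
1/(W(-197) - m) = 1/(1 - 1*(-1/32)) = 1/(1 + 1/32) = 1/(33/32) = 32/33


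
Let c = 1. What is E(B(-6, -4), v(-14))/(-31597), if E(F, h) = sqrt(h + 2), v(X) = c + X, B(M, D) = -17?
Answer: -I*sqrt(11)/31597 ≈ -0.00010497*I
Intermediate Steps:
v(X) = 1 + X
E(F, h) = sqrt(2 + h)
E(B(-6, -4), v(-14))/(-31597) = sqrt(2 + (1 - 14))/(-31597) = sqrt(2 - 13)*(-1/31597) = sqrt(-11)*(-1/31597) = (I*sqrt(11))*(-1/31597) = -I*sqrt(11)/31597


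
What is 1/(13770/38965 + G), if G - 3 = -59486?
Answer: -7793/463548265 ≈ -1.6812e-5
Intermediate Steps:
G = -59483 (G = 3 - 59486 = -59483)
1/(13770/38965 + G) = 1/(13770/38965 - 59483) = 1/(13770*(1/38965) - 59483) = 1/(2754/7793 - 59483) = 1/(-463548265/7793) = -7793/463548265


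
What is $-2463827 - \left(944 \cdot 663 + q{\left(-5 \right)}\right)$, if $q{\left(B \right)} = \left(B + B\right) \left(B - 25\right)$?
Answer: $-3089999$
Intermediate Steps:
$q{\left(B \right)} = 2 B \left(-25 + B\right)$
$-2463827 - \left(944 \cdot 663 + q{\left(-5 \right)}\right) = -2463827 - \left(944 \cdot 663 + 2 \left(-5\right) \left(-25 - 5\right)\right) = -2463827 - \left(625872 + 2 \left(-5\right) \left(-30\right)\right) = -2463827 - \left(625872 + 300\right) = -2463827 - 626172 = -3089999$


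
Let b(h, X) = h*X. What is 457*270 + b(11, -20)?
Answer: 123170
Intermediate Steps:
b(h, X) = X*h
457*270 + b(11, -20) = 457*270 - 20*11 = 123390 - 220 = 123170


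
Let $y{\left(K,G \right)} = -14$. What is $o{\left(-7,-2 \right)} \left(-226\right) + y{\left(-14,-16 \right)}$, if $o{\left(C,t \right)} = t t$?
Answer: $-918$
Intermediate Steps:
$o{\left(C,t \right)} = t^{2}$
$o{\left(-7,-2 \right)} \left(-226\right) + y{\left(-14,-16 \right)} = \left(-2\right)^{2} \left(-226\right) - 14 = 4 \left(-226\right) - 14 = -904 - 14 = -918$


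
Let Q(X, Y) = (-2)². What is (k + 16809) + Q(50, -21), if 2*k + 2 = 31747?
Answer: 65371/2 ≈ 32686.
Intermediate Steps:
Q(X, Y) = 4
k = 31745/2 (k = -1 + (½)*31747 = -1 + 31747/2 = 31745/2 ≈ 15873.)
(k + 16809) + Q(50, -21) = (31745/2 + 16809) + 4 = 65363/2 + 4 = 65371/2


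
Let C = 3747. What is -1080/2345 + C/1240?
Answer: 1489503/581560 ≈ 2.5612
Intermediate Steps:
-1080/2345 + C/1240 = -1080/2345 + 3747/1240 = -1080*1/2345 + 3747*(1/1240) = -216/469 + 3747/1240 = 1489503/581560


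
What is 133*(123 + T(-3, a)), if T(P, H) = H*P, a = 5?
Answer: 14364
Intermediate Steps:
133*(123 + T(-3, a)) = 133*(123 + 5*(-3)) = 133*(123 - 15) = 133*108 = 14364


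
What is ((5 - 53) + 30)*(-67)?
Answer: 1206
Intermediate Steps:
((5 - 53) + 30)*(-67) = (-48 + 30)*(-67) = -18*(-67) = 1206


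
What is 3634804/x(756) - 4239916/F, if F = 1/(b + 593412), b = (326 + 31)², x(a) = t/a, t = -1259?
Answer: -3847997868295908/1259 ≈ -3.0564e+12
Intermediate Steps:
x(a) = -1259/a
b = 127449 (b = 357² = 127449)
F = 1/720861 (F = 1/(127449 + 593412) = 1/720861 ≈ 1.3872e-6)
3634804/x(756) - 4239916/F = 3634804/((-1259/756)) - 4239916/1/720861 = 3634804/((-1259*1/756)) - 4239916*720861 = 3634804/(-1259/756) - 3056390087676 = 3634804*(-756/1259) - 3056390087676 = -2747911824/1259 - 3056390087676 = -3847997868295908/1259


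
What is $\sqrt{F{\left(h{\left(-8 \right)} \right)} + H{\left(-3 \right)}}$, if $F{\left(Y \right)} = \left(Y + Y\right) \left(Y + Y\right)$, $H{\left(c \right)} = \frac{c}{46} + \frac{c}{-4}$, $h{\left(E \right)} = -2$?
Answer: $\frac{\sqrt{35305}}{46} \approx 4.0847$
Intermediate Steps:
$H{\left(c \right)} = - \frac{21 c}{92}$ ($H{\left(c \right)} = c \frac{1}{46} + c \left(- \frac{1}{4}\right) = \frac{c}{46} - \frac{c}{4} = - \frac{21 c}{92}$)
$F{\left(Y \right)} = 4 Y^{2}$ ($F{\left(Y \right)} = 2 Y 2 Y = 4 Y^{2}$)
$\sqrt{F{\left(h{\left(-8 \right)} \right)} + H{\left(-3 \right)}} = \sqrt{4 \left(-2\right)^{2} - - \frac{63}{92}} = \sqrt{4 \cdot 4 + \frac{63}{92}} = \sqrt{16 + \frac{63}{92}} = \sqrt{\frac{1535}{92}} = \frac{\sqrt{35305}}{46}$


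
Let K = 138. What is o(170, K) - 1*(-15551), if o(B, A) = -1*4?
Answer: 15547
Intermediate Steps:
o(B, A) = -4
o(170, K) - 1*(-15551) = -4 - 1*(-15551) = -4 + 15551 = 15547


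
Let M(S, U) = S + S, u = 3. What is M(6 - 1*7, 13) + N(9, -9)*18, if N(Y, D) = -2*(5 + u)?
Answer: -290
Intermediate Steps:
M(S, U) = 2*S
N(Y, D) = -16 (N(Y, D) = -2*(5 + 3) = -2*8 = -16)
M(6 - 1*7, 13) + N(9, -9)*18 = 2*(6 - 1*7) - 16*18 = 2*(6 - 7) - 288 = 2*(-1) - 288 = -2 - 288 = -290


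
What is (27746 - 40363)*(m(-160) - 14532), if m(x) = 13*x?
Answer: 209593604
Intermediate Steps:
(27746 - 40363)*(m(-160) - 14532) = (27746 - 40363)*(13*(-160) - 14532) = -12617*(-2080 - 14532) = -12617*(-16612) = 209593604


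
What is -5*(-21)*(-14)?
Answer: -1470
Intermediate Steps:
-5*(-21)*(-14) = 105*(-14) = -1470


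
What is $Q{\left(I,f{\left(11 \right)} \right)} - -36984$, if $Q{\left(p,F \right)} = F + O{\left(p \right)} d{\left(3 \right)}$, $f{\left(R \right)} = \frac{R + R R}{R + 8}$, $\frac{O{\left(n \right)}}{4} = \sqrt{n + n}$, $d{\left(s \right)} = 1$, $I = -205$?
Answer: $\frac{702828}{19} + 4 i \sqrt{410} \approx 36991.0 + 80.994 i$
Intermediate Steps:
$O{\left(n \right)} = 4 \sqrt{2} \sqrt{n}$ ($O{\left(n \right)} = 4 \sqrt{n + n} = 4 \sqrt{2 n} = 4 \sqrt{2} \sqrt{n}$)
$f{\left(R \right)} = \frac{R + R^{2}}{8 + R}$
$Q{\left(p,F \right)} = F + 4 \sqrt{2} \sqrt{p}$ ($Q{\left(p,F \right)} = F + 4 \sqrt{2} \sqrt{p} 1 = F + 4 \sqrt{2} \sqrt{p}$)
$Q{\left(I,f{\left(11 \right)} \right)} - -36984 = \left(\frac{11 \left(1 + 11\right)}{8 + 11} + 4 \sqrt{2} \sqrt{-205}\right) - -36984 = \left(11 \cdot \frac{1}{19} \cdot 12 + 4 \sqrt{2} i \sqrt{205}\right) + 36984 = \left(11 \cdot \frac{1}{19} \cdot 12 + 4 i \sqrt{410}\right) + 36984 = \left(\frac{132}{19} + 4 i \sqrt{410}\right) + 36984 = \frac{702828}{19} + 4 i \sqrt{410}$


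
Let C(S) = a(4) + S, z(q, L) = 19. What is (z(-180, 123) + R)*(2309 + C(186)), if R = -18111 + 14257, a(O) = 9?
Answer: -9602840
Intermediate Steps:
R = -3854
C(S) = 9 + S
(z(-180, 123) + R)*(2309 + C(186)) = (19 - 3854)*(2309 + (9 + 186)) = -3835*(2309 + 195) = -3835*2504 = -9602840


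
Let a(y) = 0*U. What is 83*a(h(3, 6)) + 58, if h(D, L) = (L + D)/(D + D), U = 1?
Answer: 58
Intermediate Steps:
h(D, L) = (D + L)/(2*D) (h(D, L) = (D + L)/((2*D)) = (D + L)*(1/(2*D)) = (D + L)/(2*D))
a(y) = 0 (a(y) = 0*1 = 0)
83*a(h(3, 6)) + 58 = 83*0 + 58 = 0 + 58 = 58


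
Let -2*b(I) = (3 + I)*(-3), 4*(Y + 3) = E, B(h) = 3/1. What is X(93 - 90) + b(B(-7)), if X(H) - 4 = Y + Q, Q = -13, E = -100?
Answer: -28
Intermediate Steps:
B(h) = 3 (B(h) = 3*1 = 3)
Y = -28 (Y = -3 + (¼)*(-100) = -3 - 25 = -28)
b(I) = 9/2 + 3*I/2 (b(I) = -(3 + I)*(-3)/2 = -(-9 - 3*I)/2 = 9/2 + 3*I/2)
X(H) = -37 (X(H) = 4 + (-28 - 13) = 4 - 41 = -37)
X(93 - 90) + b(B(-7)) = -37 + (9/2 + (3/2)*3) = -37 + (9/2 + 9/2) = -37 + 9 = -28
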